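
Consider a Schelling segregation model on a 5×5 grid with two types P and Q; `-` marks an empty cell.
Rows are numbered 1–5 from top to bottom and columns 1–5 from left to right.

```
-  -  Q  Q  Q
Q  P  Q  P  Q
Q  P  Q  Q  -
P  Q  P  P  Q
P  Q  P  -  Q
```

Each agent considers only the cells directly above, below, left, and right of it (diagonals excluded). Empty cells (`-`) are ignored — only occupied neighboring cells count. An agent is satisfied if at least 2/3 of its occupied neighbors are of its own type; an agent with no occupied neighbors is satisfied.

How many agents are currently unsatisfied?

17

Row 1: (1,3)Q 2/2 ok · (1,4)Q 2/3 ok · (1,5)Q 2/2 ok
Row 2: (2,1)Q 1/2 unhappy · (2,2)P 1/3 unhappy · (2,3)Q 2/4 unhappy · (2,4)P 0/4 unhappy · (2,5)Q 1/2 unhappy
Row 3: (3,1)Q 1/3 unhappy · (3,2)P 1/4 unhappy · (3,3)Q 2/4 unhappy · (3,4)Q 1/3 unhappy
Row 4: (4,1)P 1/3 unhappy · (4,2)Q 1/4 unhappy · (4,3)P 2/4 unhappy · (4,4)P 1/3 unhappy · (4,5)Q 1/2 unhappy
Row 5: (5,1)P 1/2 unhappy · (5,2)Q 1/3 unhappy · (5,3)P 1/2 unhappy · (5,5)Q 1/1 ok
Unsatisfied: (2,1), (2,2), (2,3), (2,4), (2,5), (3,1), (3,2), (3,3), (3,4), (4,1), (4,2), (4,3), (4,4), (4,5), (5,1), (5,2), (5,3) — 17 in total.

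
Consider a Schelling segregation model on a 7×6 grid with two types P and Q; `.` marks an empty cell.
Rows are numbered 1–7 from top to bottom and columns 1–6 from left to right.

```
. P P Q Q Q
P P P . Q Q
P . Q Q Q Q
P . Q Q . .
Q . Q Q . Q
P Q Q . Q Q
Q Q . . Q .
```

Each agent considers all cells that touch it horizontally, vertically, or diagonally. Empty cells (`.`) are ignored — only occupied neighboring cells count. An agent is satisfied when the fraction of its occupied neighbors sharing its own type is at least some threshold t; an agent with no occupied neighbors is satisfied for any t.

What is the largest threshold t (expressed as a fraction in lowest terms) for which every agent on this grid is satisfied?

0/1

(1,2)P 4/4
(1,3)P 3/4
(1,4)Q 2/4
(1,5)Q 4/4
(1,6)Q 3/3
(2,1)P 3/3
(2,2)P 5/6
(2,3)P 3/6
(2,5)Q 7/7
(2,6)Q 5/5
(3,1)P 3/3
(3,3)Q 3/5
(3,4)Q 5/6
(3,5)Q 5/5
(3,6)Q 3/3
(4,1)P 1/2
(4,3)Q 5/5
(4,4)Q 6/6
(5,1)Q 1/3
(5,3)Q 5/5
(5,4)Q 5/5
(5,6)Q 2/2
(6,1)P 0/4
(6,2)Q 5/6
(6,3)Q 4/4
(6,5)Q 4/4
(6,6)Q 3/3
(7,1)Q 2/3
(7,2)Q 3/4
(7,5)Q 2/2
The smallest same-type fraction is 0/4 at (6,1), which reduces to 0/1. Any threshold above that leaves this agent unsatisfied.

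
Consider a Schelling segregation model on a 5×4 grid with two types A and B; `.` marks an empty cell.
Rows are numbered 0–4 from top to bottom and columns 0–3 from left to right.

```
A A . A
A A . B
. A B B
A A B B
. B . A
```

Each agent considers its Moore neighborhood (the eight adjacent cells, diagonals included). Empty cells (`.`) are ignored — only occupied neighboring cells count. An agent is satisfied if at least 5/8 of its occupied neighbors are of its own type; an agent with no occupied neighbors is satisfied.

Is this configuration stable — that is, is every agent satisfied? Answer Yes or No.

(0,0)A 3/3 ✓
(0,1)A 3/3 ✓
(0,3)A 0/1 ✗
(1,0)A 4/4 ✓
(1,1)A 4/5 ✓
(1,3)B 2/3 ✓
(2,1)A 4/6 ✓
(2,2)B 4/7 ✗
(2,3)B 4/4 ✓
(3,0)A 2/3 ✓
(3,1)A 2/5 ✗
(3,2)B 4/7 ✗
(3,3)B 3/4 ✓
(4,1)B 1/3 ✗
(4,3)A 0/2 ✗
For instance (0,3) has only 0/1 same-type neighbors, below 5/8.

No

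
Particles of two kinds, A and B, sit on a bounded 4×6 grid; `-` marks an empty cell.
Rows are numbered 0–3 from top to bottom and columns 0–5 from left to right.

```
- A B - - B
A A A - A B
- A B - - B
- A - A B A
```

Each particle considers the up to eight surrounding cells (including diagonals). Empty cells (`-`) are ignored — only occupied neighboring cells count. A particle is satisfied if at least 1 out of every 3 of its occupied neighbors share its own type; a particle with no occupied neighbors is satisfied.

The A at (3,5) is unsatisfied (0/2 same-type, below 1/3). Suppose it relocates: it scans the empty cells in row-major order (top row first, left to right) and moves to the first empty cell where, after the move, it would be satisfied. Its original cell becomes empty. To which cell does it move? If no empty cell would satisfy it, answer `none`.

(0,0)

Vacating (3,5). Empty cells in order:
  (0,0): 3/3 same-type → satisfied — stop here.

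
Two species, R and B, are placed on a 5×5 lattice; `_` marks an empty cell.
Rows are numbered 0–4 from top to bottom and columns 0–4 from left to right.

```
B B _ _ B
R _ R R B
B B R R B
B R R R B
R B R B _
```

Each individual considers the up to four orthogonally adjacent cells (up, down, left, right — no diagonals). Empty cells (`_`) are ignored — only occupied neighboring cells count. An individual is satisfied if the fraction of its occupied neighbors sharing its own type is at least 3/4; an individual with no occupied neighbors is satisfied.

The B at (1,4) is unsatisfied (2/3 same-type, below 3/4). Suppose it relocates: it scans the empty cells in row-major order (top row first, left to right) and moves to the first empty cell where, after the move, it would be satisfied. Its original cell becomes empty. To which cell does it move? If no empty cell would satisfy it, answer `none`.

(4,4)

Vacating (1,4). Empty cells in order:
  (0,2): 1/2 same-type → still unsatisfied.
  (0,3): 1/2 same-type → still unsatisfied.
  (1,1): 2/4 same-type → still unsatisfied.
  (4,4): 2/2 same-type → satisfied — stop here.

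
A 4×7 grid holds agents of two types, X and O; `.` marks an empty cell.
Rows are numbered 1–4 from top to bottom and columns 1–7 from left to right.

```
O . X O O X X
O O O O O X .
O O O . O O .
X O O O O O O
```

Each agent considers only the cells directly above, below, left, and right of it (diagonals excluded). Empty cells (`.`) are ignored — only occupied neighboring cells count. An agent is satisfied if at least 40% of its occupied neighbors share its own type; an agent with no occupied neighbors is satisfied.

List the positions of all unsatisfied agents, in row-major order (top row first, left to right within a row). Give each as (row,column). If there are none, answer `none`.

Row 1: (1,1)O 1/1 ✓ · (1,3)X 0/2 ✗ · (1,4)O 2/3 ✓ · (1,5)O 2/3 ✓ · (1,6)X 2/3 ✓ · (1,7)X 1/1 ✓
Row 2: (2,1)O 3/3 ✓ · (2,2)O 3/3 ✓ · (2,3)O 3/4 ✓ · (2,4)O 3/3 ✓ · (2,5)O 3/4 ✓ · (2,6)X 1/3 ✗
Row 3: (3,1)O 2/3 ✓ · (3,2)O 4/4 ✓ · (3,3)O 3/3 ✓ · (3,5)O 3/3 ✓ · (3,6)O 2/3 ✓
Row 4: (4,1)X 0/2 ✗ · (4,2)O 2/3 ✓ · (4,3)O 3/3 ✓ · (4,4)O 2/2 ✓ · (4,5)O 3/3 ✓ · (4,6)O 3/3 ✓ · (4,7)O 1/1 ✓

(1,3), (2,6), (4,1)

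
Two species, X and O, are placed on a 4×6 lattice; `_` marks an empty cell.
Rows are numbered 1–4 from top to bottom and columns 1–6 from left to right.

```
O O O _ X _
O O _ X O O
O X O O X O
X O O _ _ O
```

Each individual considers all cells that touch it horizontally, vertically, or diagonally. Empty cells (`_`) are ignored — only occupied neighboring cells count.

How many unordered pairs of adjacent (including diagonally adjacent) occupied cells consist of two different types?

Scan each occupied cell's neighbors to the right and below (and the two forward diagonals) so each pair is counted once.
Row 1: O(1,1)–O(1,2)= O(1,1)–O(2,1)= O(1,1)–O(2,2)= O(1,2)–O(1,3)= O(1,2)–O(2,2)= O(1,2)–O(2,1)= O(1,3)–X(2,4)≠ O(1,3)–O(2,2)= X(1,5)–O(2,5)≠ X(1,5)–O(2,6)≠ X(1,5)–X(2,4)=  → 3/11 unlike.
Row 2: O(2,1)–O(2,2)= O(2,1)–O(3,1)= O(2,1)–X(3,2)≠ O(2,2)–X(3,2)≠ O(2,2)–O(3,3)= O(2,2)–O(3,1)= X(2,4)–O(2,5)≠ X(2,4)–O(3,4)≠ X(2,4)–X(3,5)= X(2,4)–O(3,3)≠ O(2,5)–O(2,6)= O(2,5)–X(3,5)≠ O(2,5)–O(3,6)= O(2,5)–O(3,4)= O(2,6)–O(3,6)= O(2,6)–X(3,5)≠  → 7/16 unlike.
Row 3: O(3,1)–X(3,2)≠ O(3,1)–X(4,1)≠ O(3,1)–O(4,2)= X(3,2)–O(3,3)≠ X(3,2)–O(4,2)≠ X(3,2)–O(4,3)≠ X(3,2)–X(4,1)= O(3,3)–O(3,4)= O(3,3)–O(4,3)= O(3,3)–O(4,2)= O(3,4)–X(3,5)≠ O(3,4)–O(4,3)= X(3,5)–O(3,6)≠ X(3,5)–O(4,6)≠ O(3,6)–O(4,6)=  → 8/15 unlike.
Row 4: X(4,1)–O(4,2)≠ O(4,2)–O(4,3)=  → 1/2 unlike.
Total adjacent occupied pairs: 44; unlike-type pairs: 19.

19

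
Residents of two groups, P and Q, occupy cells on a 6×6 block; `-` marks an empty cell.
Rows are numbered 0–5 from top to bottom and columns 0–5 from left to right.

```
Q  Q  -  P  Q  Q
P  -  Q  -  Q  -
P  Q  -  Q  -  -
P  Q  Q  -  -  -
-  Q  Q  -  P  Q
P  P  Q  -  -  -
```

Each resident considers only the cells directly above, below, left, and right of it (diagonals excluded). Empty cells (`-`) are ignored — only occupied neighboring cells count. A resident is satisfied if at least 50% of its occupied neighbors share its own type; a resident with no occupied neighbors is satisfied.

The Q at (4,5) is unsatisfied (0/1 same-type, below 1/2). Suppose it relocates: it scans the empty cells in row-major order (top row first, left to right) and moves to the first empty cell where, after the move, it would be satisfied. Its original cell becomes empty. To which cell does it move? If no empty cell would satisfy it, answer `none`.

(0,2)

Vacating (4,5). Empty cells in order:
  (0,2): 2/3 same-type → satisfied — stop here.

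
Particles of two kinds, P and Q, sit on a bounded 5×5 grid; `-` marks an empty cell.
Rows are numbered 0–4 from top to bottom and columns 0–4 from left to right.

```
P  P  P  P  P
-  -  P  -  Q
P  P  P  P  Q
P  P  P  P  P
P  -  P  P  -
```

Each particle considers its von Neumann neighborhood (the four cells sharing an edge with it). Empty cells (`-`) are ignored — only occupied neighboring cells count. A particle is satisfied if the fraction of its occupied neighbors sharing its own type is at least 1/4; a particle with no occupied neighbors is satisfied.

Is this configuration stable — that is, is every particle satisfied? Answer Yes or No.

Row 0: (0,0)P 1/1 satisfied · (0,1)P 2/2 satisfied · (0,2)P 3/3 satisfied · (0,3)P 2/2 satisfied · (0,4)P 1/2 satisfied
Row 1: (1,2)P 2/2 satisfied · (1,4)Q 1/2 satisfied
Row 2: (2,0)P 2/2 satisfied · (2,1)P 3/3 satisfied · (2,2)P 4/4 satisfied · (2,3)P 2/3 satisfied · (2,4)Q 1/3 satisfied
Row 3: (3,0)P 3/3 satisfied · (3,1)P 3/3 satisfied · (3,2)P 4/4 satisfied · (3,3)P 4/4 satisfied · (3,4)P 1/2 satisfied
Row 4: (4,0)P 1/1 satisfied · (4,2)P 2/2 satisfied · (4,3)P 2/2 satisfied
All meet the threshold, so the configuration is stable.

Yes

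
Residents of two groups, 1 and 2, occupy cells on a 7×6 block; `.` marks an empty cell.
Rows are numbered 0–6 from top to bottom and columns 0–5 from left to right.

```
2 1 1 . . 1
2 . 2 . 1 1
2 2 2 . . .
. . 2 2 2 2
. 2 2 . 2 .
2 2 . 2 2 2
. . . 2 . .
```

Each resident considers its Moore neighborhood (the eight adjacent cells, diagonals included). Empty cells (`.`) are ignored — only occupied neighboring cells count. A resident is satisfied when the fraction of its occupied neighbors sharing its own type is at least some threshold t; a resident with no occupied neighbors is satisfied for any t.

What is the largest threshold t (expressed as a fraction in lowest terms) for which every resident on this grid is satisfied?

(0,0)2 1/2
(0,1)1 1/4
(0,2)1 1/2
(0,5)1 2/2
(1,0)2 3/4
(1,2)2 2/4
(1,4)1 2/2
(1,5)1 2/2
(2,0)2 2/2
(2,1)2 5/5
(2,2)2 4/4
(3,2)2 5/5
(3,3)2 5/5
(3,4)2 3/3
(3,5)2 2/2
(4,1)2 4/4
(4,2)2 5/5
(4,4)2 6/6
(5,0)2 2/2
(5,1)2 3/3
(5,3)2 4/4
(5,4)2 4/4
(5,5)2 2/2
(6,3)2 2/2
The smallest same-type fraction is 1/4 at (0,1), which reduces to 1/4. Any threshold above that leaves this resident unsatisfied.

1/4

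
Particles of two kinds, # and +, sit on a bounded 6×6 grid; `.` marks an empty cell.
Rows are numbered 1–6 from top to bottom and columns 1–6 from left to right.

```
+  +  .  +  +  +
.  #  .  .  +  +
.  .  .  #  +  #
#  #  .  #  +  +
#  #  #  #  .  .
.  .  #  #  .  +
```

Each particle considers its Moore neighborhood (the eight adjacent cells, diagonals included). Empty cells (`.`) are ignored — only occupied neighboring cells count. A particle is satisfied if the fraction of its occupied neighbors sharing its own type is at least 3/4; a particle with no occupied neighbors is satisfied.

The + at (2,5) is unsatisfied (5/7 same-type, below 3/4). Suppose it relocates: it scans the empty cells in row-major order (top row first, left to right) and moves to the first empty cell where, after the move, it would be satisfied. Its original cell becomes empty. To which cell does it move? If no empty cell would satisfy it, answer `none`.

Vacating (2,5). Empty cells in order:
  (1,3): 2/3 same-type → still unsatisfied.
  (2,1): 2/3 same-type → still unsatisfied.
  (2,3): 2/4 same-type → still unsatisfied.
  (2,4): 3/4 same-type → satisfied — stop here.

(2,4)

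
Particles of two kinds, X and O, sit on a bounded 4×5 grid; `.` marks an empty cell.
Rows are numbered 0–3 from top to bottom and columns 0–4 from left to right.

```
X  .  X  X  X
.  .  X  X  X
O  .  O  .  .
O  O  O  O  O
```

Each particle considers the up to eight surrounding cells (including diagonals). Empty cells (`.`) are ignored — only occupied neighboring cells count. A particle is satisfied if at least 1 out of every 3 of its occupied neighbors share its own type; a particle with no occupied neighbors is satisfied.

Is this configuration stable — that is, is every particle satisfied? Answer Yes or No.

Row 0: (0,0)X 0/0 ok · (0,2)X 3/3 ok · (0,3)X 5/5 ok · (0,4)X 3/3 ok
Row 1: (1,2)X 3/4 ok · (1,3)X 5/6 ok · (1,4)X 3/3 ok
Row 2: (2,0)O 2/2 ok · (2,2)O 3/5 ok
Row 3: (3,0)O 2/2 ok · (3,1)O 4/4 ok · (3,2)O 3/3 ok · (3,3)O 3/3 ok · (3,4)O 1/1 ok
All meet the threshold, so the configuration is stable.

Yes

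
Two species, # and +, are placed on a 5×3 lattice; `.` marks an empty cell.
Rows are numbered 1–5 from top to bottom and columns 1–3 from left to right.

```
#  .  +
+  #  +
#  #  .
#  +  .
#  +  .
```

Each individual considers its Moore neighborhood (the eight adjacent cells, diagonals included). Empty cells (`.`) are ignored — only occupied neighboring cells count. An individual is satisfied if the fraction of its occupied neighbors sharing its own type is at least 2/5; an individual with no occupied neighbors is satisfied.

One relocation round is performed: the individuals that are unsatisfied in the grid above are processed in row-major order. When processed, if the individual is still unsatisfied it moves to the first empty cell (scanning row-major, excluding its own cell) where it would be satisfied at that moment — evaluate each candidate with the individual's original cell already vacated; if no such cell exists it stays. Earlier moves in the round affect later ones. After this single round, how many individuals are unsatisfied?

0

Initially unsatisfied (in order): (2,1), (2,3), (4,2), (5,1), (5,2).
  (2,1) → (1,2).
  (2,3): now satisfied by earlier moves; stays.
  (4,2) → (4,3).
  (5,1): now satisfied by earlier moves; stays.
  (5,2) → (3,3).
Resulting grid:
# + +
. # +
# # +
# . +
# . .
All satisfied now.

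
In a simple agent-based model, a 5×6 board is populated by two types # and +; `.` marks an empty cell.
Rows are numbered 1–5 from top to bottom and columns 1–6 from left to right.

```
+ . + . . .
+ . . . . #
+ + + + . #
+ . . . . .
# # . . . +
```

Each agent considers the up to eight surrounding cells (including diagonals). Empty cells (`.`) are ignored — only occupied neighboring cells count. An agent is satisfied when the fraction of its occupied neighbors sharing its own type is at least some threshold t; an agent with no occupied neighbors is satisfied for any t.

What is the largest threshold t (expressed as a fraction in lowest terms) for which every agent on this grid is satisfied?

1/2

(1,1)+ 1/1
(1,3)+ — no occupied neighbors
(2,1)+ 3/3
(2,6)# 1/1
(3,1)+ 3/3
(3,2)+ 4/4
(3,3)+ 2/2
(3,4)+ 1/1
(3,6)# 1/1
(4,1)+ 2/4
(5,1)# 1/2
(5,2)# 1/2
(5,6)+ — no occupied neighbors
The smallest same-type fraction is 2/4 at (4,1), which reduces to 1/2. Any threshold above that leaves this agent unsatisfied.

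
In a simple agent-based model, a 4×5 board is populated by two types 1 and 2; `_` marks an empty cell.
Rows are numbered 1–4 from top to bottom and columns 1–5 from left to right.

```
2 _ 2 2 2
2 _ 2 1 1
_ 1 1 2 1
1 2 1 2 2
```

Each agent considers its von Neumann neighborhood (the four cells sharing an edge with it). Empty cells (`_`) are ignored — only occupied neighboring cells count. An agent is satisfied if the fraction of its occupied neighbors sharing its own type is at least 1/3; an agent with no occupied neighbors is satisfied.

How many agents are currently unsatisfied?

(1,1)2 1/1 satisfied
(1,3)2 2/2 satisfied
(1,4)2 2/3 satisfied
(1,5)2 1/2 satisfied
(2,1)2 1/1 satisfied
(2,3)2 1/3 satisfied
(2,4)1 1/4 not
(2,5)1 2/3 satisfied
(3,2)1 1/2 satisfied
(3,3)1 2/4 satisfied
(3,4)2 1/4 not
(3,5)1 1/3 satisfied
(4,1)1 0/1 not
(4,2)2 0/3 not
(4,3)1 1/3 satisfied
(4,4)2 2/3 satisfied
(4,5)2 1/2 satisfied
Unsatisfied: (2,4), (3,4), (4,1), (4,2) — 4 in total.

4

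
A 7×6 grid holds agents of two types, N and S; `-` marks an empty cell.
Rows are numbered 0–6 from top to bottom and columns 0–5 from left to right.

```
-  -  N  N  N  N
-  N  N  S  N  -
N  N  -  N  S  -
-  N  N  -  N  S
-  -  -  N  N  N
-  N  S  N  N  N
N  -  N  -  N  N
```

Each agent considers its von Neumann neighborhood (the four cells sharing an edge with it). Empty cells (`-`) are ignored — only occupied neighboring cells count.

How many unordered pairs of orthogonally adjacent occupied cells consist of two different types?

Scan each occupied cell's neighbors to the right and below so each pair is counted once.
From row 0: 1 unlike of 6 pairs (running 1/6).
From row 1: 4 unlike of 6 pairs (running 5/12).
From row 2: 2 unlike of 4 pairs (running 7/16).
From row 3: 2 unlike of 4 pairs (running 9/20).
From row 4: 0 unlike of 5 pairs (running 9/25).
From row 5: 3 unlike of 7 pairs (running 12/32).
From row 6: 0 unlike of 1 pairs (running 12/33).
Total adjacent occupied pairs: 33; unlike-type pairs: 12.

12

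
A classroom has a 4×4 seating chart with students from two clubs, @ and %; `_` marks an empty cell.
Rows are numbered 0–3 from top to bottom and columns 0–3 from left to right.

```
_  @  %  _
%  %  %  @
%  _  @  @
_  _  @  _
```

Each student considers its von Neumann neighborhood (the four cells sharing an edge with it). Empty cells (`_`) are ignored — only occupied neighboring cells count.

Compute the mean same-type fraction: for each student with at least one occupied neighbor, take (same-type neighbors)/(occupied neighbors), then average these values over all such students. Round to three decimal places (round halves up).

0.683

Row 0: (0,1)@ 0/2 · (0,2)% 1/2
Row 1: (1,0)% 2/2 · (1,1)% 2/3 · (1,2)% 2/4 · (1,3)@ 1/2
Row 2: (2,0)% 1/1 · (2,2)@ 2/3 · (2,3)@ 2/2
Row 3: (3,2)@ 1/1
Sum over 10 students: 0/2 + 1/2 + 2/2 + 2/3 + 2/4 + 1/2 + 1/1 + 2/3 + 2/2 + 1/1 = 41/6; mean = 41/6 ÷ 10 = 41/60 = 0.683333… → 0.683.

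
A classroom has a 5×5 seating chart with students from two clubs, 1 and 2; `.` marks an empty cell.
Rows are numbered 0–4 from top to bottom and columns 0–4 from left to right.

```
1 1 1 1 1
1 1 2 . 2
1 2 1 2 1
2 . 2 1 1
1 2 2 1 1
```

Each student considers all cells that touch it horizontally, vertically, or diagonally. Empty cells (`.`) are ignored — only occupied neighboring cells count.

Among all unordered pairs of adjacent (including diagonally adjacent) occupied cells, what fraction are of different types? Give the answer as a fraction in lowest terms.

3/7

Scan each occupied cell's neighbors to the right and below (and the two forward diagonals) so each pair is counted once.
Row 0: 1(0,0)–1(0,1)= 1(0,0)–1(1,0)= 1(0,0)–1(1,1)= 1(0,1)–1(0,2)= 1(0,1)–1(1,1)= 1(0,1)–2(1,2)≠ 1(0,1)–1(1,0)= 1(0,2)–1(0,3)= 1(0,2)–2(1,2)≠ 1(0,2)–1(1,1)= 1(0,3)–1(0,4)= 1(0,3)–2(1,4)≠ 1(0,3)–2(1,2)≠ 1(0,4)–2(1,4)≠  → 5/14 unlike.
Row 1: 1(1,0)–1(1,1)= 1(1,0)–1(2,0)= 1(1,0)–2(2,1)≠ 1(1,1)–2(1,2)≠ 1(1,1)–2(2,1)≠ 1(1,1)–1(2,2)= 1(1,1)–1(2,0)= 2(1,2)–1(2,2)≠ 2(1,2)–2(2,3)= 2(1,2)–2(2,1)= 2(1,4)–1(2,4)≠ 2(1,4)–2(2,3)=  → 5/12 unlike.
Row 2: 1(2,0)–2(2,1)≠ 1(2,0)–2(3,0)≠ 2(2,1)–1(2,2)≠ 2(2,1)–2(3,2)= 2(2,1)–2(3,0)= 1(2,2)–2(2,3)≠ 1(2,2)–2(3,2)≠ 1(2,2)–1(3,3)= 2(2,3)–1(2,4)≠ 2(2,3)–1(3,3)≠ 2(2,3)–1(3,4)≠ 2(2,3)–2(3,2)= 1(2,4)–1(3,4)= 1(2,4)–1(3,3)=  → 8/14 unlike.
Row 3: 2(3,0)–1(4,0)≠ 2(3,0)–2(4,1)= 2(3,2)–1(3,3)≠ 2(3,2)–2(4,2)= 2(3,2)–1(4,3)≠ 2(3,2)–2(4,1)= 1(3,3)–1(3,4)= 1(3,3)–1(4,3)= 1(3,3)–1(4,4)= 1(3,3)–2(4,2)≠ 1(3,4)–1(4,4)= 1(3,4)–1(4,3)=  → 4/12 unlike.
Row 4: 1(4,0)–2(4,1)≠ 2(4,1)–2(4,2)= 2(4,2)–1(4,3)≠ 1(4,3)–1(4,4)=  → 2/4 unlike.
Total adjacent occupied pairs: 56; unlike-type pairs: 24.
24/56 reduces to 3/7.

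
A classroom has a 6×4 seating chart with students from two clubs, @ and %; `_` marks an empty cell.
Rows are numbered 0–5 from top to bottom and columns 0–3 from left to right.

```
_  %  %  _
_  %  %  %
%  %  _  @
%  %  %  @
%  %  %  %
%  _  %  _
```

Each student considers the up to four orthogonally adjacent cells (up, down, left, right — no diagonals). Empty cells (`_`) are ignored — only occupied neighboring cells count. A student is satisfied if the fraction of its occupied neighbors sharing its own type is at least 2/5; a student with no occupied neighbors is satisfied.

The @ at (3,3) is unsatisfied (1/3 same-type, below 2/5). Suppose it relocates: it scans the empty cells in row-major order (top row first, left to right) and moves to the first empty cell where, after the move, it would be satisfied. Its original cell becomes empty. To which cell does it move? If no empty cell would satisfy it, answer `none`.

none

Vacating (3,3). Empty cells in order:
  (0,0): 0/1 same-type → still unsatisfied.
  (0,3): 0/2 same-type → still unsatisfied.
  (1,0): 0/2 same-type → still unsatisfied.
  (2,2): 1/4 same-type → still unsatisfied.
  (5,1): 0/3 same-type → still unsatisfied.
  (5,3): 0/2 same-type → still unsatisfied.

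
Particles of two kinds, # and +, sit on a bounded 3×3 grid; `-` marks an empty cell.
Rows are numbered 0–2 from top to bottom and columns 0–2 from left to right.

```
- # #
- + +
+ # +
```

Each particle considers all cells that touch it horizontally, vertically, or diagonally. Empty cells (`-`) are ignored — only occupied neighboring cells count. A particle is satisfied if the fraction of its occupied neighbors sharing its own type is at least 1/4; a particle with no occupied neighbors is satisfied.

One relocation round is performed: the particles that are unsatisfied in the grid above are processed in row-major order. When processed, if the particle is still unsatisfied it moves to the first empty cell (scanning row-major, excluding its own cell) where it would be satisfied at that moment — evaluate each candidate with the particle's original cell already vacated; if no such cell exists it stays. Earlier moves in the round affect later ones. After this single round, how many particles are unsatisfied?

Initially unsatisfied (in order): (2,1).
  (2,1) → (0,0).
Resulting grid:
# # #
- + +
+ - +
All satisfied now.

0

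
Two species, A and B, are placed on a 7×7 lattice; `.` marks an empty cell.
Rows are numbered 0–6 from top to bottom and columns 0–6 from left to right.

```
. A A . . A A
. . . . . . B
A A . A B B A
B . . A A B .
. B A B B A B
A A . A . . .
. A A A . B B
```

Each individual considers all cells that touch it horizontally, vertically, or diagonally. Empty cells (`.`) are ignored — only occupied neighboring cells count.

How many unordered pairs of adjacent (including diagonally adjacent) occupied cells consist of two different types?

25

Scan each occupied cell's neighbors to the right and below (and the two forward diagonals) so each pair is counted once.
From row 0: 2 unlike of 4 pairs (running 2/4).
From row 1: 1 unlike of 2 pairs (running 3/6).
From row 2: 8 unlike of 14 pairs (running 11/20).
From row 3: 6 unlike of 12 pairs (running 17/32).
From row 4: 8 unlike of 11 pairs (running 25/43).
From row 5: 0 unlike of 6 pairs (running 25/49).
From row 6: 0 unlike of 3 pairs (running 25/52).
Total adjacent occupied pairs: 52; unlike-type pairs: 25.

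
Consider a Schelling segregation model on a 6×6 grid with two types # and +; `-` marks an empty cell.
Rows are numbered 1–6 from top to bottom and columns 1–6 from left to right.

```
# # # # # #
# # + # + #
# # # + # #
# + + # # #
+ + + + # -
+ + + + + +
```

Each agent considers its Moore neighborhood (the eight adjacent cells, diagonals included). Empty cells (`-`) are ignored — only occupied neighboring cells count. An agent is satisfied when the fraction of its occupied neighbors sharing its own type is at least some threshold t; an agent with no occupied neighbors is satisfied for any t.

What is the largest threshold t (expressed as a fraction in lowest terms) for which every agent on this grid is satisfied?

(1,1)# 3/3
(1,2)# 4/5
(1,3)# 4/5
(1,4)# 3/5
(1,5)# 4/5
(1,6)# 2/3
(2,1)# 5/5
(2,2)# 7/8
(2,3)+ 1/8
(2,4)# 5/8
(2,5)+ 1/8
(2,6)# 4/5
(3,1)# 4/5
(3,2)# 5/8
(3,3)# 4/8
(3,4)+ 3/8
(3,5)# 6/8
(3,6)# 4/5
(4,1)# 2/5
(4,2)+ 4/8
(4,3)+ 5/8
(4,4)# 4/8
(4,5)# 5/7
(4,6)# 4/4
(5,1)+ 4/5
(5,2)+ 7/8
(5,3)+ 7/8
(5,4)+ 5/8
(5,5)# 3/7
(6,1)+ 3/3
(6,2)+ 5/5
(6,3)+ 5/5
(6,4)+ 4/5
(6,5)+ 3/4
(6,6)+ 1/2
The smallest same-type fraction is 1/8 at (2,3), which reduces to 1/8. Any threshold above that leaves this agent unsatisfied.

1/8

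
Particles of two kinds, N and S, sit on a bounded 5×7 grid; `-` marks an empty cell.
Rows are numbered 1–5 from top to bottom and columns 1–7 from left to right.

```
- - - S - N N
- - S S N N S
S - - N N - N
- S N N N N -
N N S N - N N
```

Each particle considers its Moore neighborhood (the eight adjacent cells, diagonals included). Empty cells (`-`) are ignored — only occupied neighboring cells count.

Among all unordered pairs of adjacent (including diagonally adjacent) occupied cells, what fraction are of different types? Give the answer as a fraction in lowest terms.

8/25

Scan each occupied cell's neighbors to the right and below (and the two forward diagonals) so each pair is counted once.
Row 1: S(1,4)–S(2,4)= S(1,4)–N(2,5)≠ S(1,4)–S(2,3)= N(1,6)–N(1,7)= N(1,6)–N(2,6)= N(1,6)–S(2,7)≠ N(1,6)–N(2,5)= N(1,7)–S(2,7)≠ N(1,7)–N(2,6)=  → 3/9 unlike.
Row 2: S(2,3)–S(2,4)= S(2,3)–N(3,4)≠ S(2,4)–N(2,5)≠ S(2,4)–N(3,4)≠ S(2,4)–N(3,5)≠ N(2,5)–N(2,6)= N(2,5)–N(3,5)= N(2,5)–N(3,4)= N(2,6)–S(2,7)≠ N(2,6)–N(3,7)= N(2,6)–N(3,5)= S(2,7)–N(3,7)≠  → 6/12 unlike.
Row 3: S(3,1)–S(4,2)= N(3,4)–N(3,5)= N(3,4)–N(4,4)= N(3,4)–N(4,5)= N(3,4)–N(4,3)= N(3,5)–N(4,5)= N(3,5)–N(4,6)= N(3,5)–N(4,4)= N(3,7)–N(4,6)=  → 0/9 unlike.
Row 4: S(4,2)–N(4,3)≠ S(4,2)–N(5,2)≠ S(4,2)–S(5,3)= S(4,2)–N(5,1)≠ N(4,3)–N(4,4)= N(4,3)–S(5,3)≠ N(4,3)–N(5,4)= N(4,3)–N(5,2)= N(4,4)–N(4,5)= N(4,4)–N(5,4)= N(4,4)–S(5,3)≠ N(4,5)–N(4,6)= N(4,5)–N(5,6)= N(4,5)–N(5,4)= N(4,6)–N(5,6)= N(4,6)–N(5,7)=  → 5/16 unlike.
Row 5: N(5,1)–N(5,2)= N(5,2)–S(5,3)≠ S(5,3)–N(5,4)≠ N(5,6)–N(5,7)=  → 2/4 unlike.
Total adjacent occupied pairs: 50; unlike-type pairs: 16.
16/50 reduces to 8/25.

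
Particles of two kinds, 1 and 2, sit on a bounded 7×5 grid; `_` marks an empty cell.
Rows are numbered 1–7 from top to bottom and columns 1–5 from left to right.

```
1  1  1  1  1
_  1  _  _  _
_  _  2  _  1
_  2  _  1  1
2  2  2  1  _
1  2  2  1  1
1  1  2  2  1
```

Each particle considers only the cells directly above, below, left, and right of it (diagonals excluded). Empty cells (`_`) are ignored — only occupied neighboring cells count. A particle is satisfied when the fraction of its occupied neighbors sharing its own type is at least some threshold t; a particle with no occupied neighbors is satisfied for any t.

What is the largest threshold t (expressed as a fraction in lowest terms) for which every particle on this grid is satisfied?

1/3

Row 1: (1,1)1 1/1 · (1,2)1 3/3 · (1,3)1 2/2 · (1,4)1 2/2 · (1,5)1 1/1
Row 2: (2,2)1 1/1
Row 3: (3,3)2 — no occupied neighbors · (3,5)1 1/1
Row 4: (4,2)2 1/1 · (4,4)1 2/2 · (4,5)1 2/2
Row 5: (5,1)2 1/2 · (5,2)2 4/4 · (5,3)2 2/3 · (5,4)1 2/3
Row 6: (6,1)1 1/3 · (6,2)2 2/4 · (6,3)2 3/4 · (6,4)1 2/4 · (6,5)1 2/2
Row 7: (7,1)1 2/2 · (7,2)1 1/3 · (7,3)2 2/3 · (7,4)2 1/3 · (7,5)1 1/2
The smallest same-type fraction is 1/3 at (6,1), which reduces to 1/3. Any threshold above that leaves this particle unsatisfied.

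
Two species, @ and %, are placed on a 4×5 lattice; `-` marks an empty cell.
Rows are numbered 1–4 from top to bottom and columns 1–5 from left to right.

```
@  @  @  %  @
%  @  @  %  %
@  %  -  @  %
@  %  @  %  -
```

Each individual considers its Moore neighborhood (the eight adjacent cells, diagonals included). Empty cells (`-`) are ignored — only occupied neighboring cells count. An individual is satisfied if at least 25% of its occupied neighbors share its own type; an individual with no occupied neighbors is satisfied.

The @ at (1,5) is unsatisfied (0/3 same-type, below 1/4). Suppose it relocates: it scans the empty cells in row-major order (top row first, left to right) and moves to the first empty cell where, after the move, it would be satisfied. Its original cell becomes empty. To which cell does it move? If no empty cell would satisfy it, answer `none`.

(3,3)

Vacating (1,5). Empty cells in order:
  (3,3): 4/8 same-type → satisfied — stop here.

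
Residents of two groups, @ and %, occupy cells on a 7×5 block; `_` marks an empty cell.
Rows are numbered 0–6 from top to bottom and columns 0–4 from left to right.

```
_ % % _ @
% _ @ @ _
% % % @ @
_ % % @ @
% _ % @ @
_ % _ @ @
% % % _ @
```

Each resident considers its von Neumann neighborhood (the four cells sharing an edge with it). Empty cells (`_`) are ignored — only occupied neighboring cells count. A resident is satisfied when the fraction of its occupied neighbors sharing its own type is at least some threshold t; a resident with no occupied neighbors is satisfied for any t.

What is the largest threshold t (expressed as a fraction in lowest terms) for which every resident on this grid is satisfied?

1/3

Row 0: (0,1)% 1/1 · (0,2)% 1/2 · (0,4)@ — no occupied neighbors
Row 1: (1,0)% 1/1 · (1,2)@ 1/3 · (1,3)@ 2/2
Row 2: (2,0)% 2/2 · (2,1)% 3/3 · (2,2)% 2/4 · (2,3)@ 3/4 · (2,4)@ 2/2
Row 3: (3,1)% 2/2 · (3,2)% 3/4 · (3,3)@ 3/4 · (3,4)@ 3/3
Row 4: (4,0)% — no occupied neighbors · (4,2)% 1/2 · (4,3)@ 3/4 · (4,4)@ 3/3
Row 5: (5,1)% 1/1 · (5,3)@ 2/2 · (5,4)@ 3/3
Row 6: (6,0)% 1/1 · (6,1)% 3/3 · (6,2)% 1/1 · (6,4)@ 1/1
The smallest same-type fraction is 1/3 at (1,2), which reduces to 1/3. Any threshold above that leaves this resident unsatisfied.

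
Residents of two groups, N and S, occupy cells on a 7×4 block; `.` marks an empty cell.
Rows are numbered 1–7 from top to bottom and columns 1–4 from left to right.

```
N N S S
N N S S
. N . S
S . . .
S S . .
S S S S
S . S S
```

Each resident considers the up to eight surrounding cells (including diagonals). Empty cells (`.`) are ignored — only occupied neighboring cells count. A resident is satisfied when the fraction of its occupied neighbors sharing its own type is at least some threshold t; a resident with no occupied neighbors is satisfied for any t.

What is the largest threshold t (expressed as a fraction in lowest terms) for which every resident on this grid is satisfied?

1/2

Row 1: (1,1)N 3/3 · (1,2)N 3/5 · (1,3)S 3/5 · (1,4)S 3/3
Row 2: (2,1)N 4/4 · (2,2)N 4/6 · (2,3)S 4/7 · (2,4)S 4/4
Row 3: (3,2)N 2/4 · (3,4)S 2/2
Row 4: (4,1)S 2/3
Row 5: (5,1)S 4/4 · (5,2)S 5/5
Row 6: (6,1)S 4/4 · (6,2)S 6/6 · (6,3)S 5/5 · (6,4)S 3/3
Row 7: (7,1)S 2/2 · (7,3)S 4/4 · (7,4)S 3/3
The smallest same-type fraction is 2/4 at (3,2), which reduces to 1/2. Any threshold above that leaves this resident unsatisfied.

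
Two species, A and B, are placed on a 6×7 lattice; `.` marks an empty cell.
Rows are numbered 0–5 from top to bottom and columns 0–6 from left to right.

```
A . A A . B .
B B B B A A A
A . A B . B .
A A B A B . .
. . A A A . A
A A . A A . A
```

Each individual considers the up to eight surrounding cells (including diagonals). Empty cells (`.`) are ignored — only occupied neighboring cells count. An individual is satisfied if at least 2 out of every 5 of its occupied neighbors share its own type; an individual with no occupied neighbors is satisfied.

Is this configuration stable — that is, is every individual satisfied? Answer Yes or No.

No

Row 0: (0,0)A 0/2 unhappy · (0,2)A 1/4 unhappy · (0,3)A 2/4 ok · (0,5)B 0/3 unhappy
Row 1: (1,0)B 1/3 unhappy · (1,1)B 2/6 unhappy · (1,2)B 3/6 ok · (1,3)B 2/6 unhappy · (1,4)A 2/6 unhappy · (1,5)A 2/4 ok · (1,6)A 1/3 unhappy
Row 2: (2,0)A 2/4 ok · (2,2)A 2/7 unhappy · (2,3)B 4/7 ok · (2,5)B 1/4 unhappy
Row 3: (3,0)A 2/2 ok · (3,1)A 4/5 ok · (3,2)B 1/6 unhappy · (3,3)A 4/7 ok · (3,4)B 2/5 ok
Row 4: (4,2)A 5/6 ok · (4,3)A 5/7 ok · (4,4)A 4/5 ok · (4,6)A 1/1 ok
Row 5: (5,0)A 1/1 ok · (5,1)A 2/2 ok · (5,3)A 4/4 ok · (5,4)A 3/3 ok · (5,6)A 1/1 ok
For instance (0,0) has only 0/2 same-type neighbors, below 2/5.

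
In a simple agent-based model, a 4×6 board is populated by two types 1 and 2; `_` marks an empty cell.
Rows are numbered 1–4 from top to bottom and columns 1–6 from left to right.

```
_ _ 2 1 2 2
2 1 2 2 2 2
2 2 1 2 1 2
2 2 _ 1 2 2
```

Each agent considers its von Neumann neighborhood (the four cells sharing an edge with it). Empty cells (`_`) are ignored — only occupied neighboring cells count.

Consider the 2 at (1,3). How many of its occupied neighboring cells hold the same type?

1

Occupied neighbors of (1,3): (2,3)=2, (1,4)=1.
Same type (2): 1 of 2.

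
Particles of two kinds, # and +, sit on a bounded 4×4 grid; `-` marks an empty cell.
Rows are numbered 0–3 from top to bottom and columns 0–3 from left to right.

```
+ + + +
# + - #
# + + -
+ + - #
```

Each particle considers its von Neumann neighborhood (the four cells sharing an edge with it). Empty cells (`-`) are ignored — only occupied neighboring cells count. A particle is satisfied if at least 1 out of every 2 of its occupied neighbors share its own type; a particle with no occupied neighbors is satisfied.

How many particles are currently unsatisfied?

Row 0: (0,0)+ 1/2 satisfied · (0,1)+ 3/3 satisfied · (0,2)+ 2/2 satisfied · (0,3)+ 1/2 satisfied
Row 1: (1,0)# 1/3 not · (1,1)+ 2/3 satisfied · (1,3)# 0/1 not
Row 2: (2,0)# 1/3 not · (2,1)+ 3/4 satisfied · (2,2)+ 1/1 satisfied
Row 3: (3,0)+ 1/2 satisfied · (3,1)+ 2/2 satisfied · (3,3)# 0/0 satisfied
Unsatisfied: (1,0), (1,3), (2,0) — 3 in total.

3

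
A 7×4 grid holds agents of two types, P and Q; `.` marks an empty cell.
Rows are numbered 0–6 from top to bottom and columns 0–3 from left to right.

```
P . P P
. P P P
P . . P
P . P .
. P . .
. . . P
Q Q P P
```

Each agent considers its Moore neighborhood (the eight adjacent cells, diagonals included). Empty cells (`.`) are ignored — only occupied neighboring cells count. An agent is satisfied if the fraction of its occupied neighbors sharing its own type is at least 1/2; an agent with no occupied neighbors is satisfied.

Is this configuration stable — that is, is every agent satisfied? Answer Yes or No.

Yes

(0,0)P 1/1 ok
(0,2)P 4/4 ok
(0,3)P 3/3 ok
(1,1)P 4/4 ok
(1,2)P 5/5 ok
(1,3)P 4/4 ok
(2,0)P 2/2 ok
(2,3)P 3/3 ok
(3,0)P 2/2 ok
(3,2)P 2/2 ok
(4,1)P 2/2 ok
(5,3)P 2/2 ok
(6,0)Q 1/1 ok
(6,1)Q 1/2 ok
(6,2)P 2/3 ok
(6,3)P 2/2 ok
All meet the threshold, so the configuration is stable.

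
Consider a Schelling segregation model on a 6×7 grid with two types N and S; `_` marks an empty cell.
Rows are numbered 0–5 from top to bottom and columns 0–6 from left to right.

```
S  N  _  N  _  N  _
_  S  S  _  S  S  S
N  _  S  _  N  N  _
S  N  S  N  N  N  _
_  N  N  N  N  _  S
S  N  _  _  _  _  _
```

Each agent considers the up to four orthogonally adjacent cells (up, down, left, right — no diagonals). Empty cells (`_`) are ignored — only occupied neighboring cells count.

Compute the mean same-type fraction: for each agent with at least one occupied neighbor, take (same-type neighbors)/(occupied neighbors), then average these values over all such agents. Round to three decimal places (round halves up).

0.552

(0,0)S 0/1
(0,1)N 0/2
(0,3)N — no occupied neighbors
(0,5)N 0/1
(1,1)S 1/2
(1,2)S 2/2
(1,4)S 1/2
(1,5)S 2/4
(1,6)S 1/1
(2,0)N 0/1
(2,2)S 2/2
(2,4)N 2/3
(2,5)N 2/3
(3,0)S 0/2
(3,1)N 1/3
(3,2)S 1/4
(3,3)N 2/3
(3,4)N 4/4
(3,5)N 2/2
(4,1)N 3/3
(4,2)N 2/3
(4,3)N 3/3
(4,4)N 2/2
(4,6)S — no occupied neighbors
(5,0)S 0/1
(5,1)N 1/2
Sum over 24 agents: 0/1 + 0/2 + 0/1 + 1/2 + 2/2 + 1/2 + 2/4 + 1/1 + 0/1 + 2/2 + 2/3 + 2/3 + 0/2 + 1/3 + 1/4 + 2/3 + 4/4 + 2/2 + 3/3 + 2/3 + 3/3 + 2/2 + 0/1 + 1/2 = 53/4; mean = 53/4 ÷ 24 = 53/96 = 0.552083… → 0.552.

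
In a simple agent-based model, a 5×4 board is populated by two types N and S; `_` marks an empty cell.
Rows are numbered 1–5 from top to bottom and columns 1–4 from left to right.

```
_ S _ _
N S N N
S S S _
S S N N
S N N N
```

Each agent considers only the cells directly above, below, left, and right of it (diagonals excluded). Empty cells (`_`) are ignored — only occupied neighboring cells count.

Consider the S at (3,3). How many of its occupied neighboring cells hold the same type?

Occupied neighbors of (3,3): (2,3)=N, (4,3)=N, (3,2)=S.
Same type (S): 1 of 3.

1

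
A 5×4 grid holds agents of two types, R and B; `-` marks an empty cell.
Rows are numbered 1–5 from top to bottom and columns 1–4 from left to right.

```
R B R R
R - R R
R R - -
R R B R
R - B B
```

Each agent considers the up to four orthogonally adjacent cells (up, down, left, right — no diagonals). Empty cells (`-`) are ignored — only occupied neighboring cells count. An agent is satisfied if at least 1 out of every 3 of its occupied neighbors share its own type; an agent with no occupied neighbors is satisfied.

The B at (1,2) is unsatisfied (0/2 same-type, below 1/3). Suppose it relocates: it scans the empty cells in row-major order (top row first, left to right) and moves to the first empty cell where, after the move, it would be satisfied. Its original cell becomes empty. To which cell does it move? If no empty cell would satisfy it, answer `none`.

(3,3)

Vacating (1,2). Empty cells in order:
  (2,2): 0/3 same-type → still unsatisfied.
  (3,3): 1/3 same-type → satisfied — stop here.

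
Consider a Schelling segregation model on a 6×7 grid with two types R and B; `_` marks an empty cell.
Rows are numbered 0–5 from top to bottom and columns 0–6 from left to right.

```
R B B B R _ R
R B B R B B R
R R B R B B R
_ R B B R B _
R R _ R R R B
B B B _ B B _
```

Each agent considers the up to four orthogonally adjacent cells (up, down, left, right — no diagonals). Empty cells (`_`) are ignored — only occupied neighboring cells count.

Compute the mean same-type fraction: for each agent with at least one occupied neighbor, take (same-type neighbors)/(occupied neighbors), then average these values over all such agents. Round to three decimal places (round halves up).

0.542

Row 0: (0,0)R 1/2 · (0,1)B 2/3 · (0,2)B 3/3 · (0,3)B 1/3 · (0,4)R 0/2 · (0,6)R 1/1
Row 1: (1,0)R 2/3 · (1,1)B 2/4 · (1,2)B 3/4 · (1,3)R 1/4 · (1,4)B 2/4 · (1,5)B 2/3 · (1,6)R 2/3
Row 2: (2,0)R 2/2 · (2,1)R 2/4 · (2,2)B 2/4 · (2,3)R 1/4 · (2,4)B 2/4 · (2,5)B 3/4 · (2,6)R 1/2
Row 3: (3,1)R 2/3 · (3,2)B 2/3 · (3,3)B 1/4 · (3,4)R 1/4 · (3,5)B 1/3
Row 4: (4,0)R 1/2 · (4,1)R 2/3 · (4,3)R 1/2 · (4,4)R 3/4 · (4,5)R 1/4 · (4,6)B 0/1
Row 5: (5,0)B 1/2 · (5,1)B 2/3 · (5,2)B 1/1 · (5,4)B 1/2 · (5,5)B 1/2
Sum over 36 agents: 1/2 + 2/3 + 3/3 + 1/3 + 0/2 + 1/1 + 2/3 + 2/4 + 3/4 + 1/4 + 2/4 + 2/3 + 2/3 + 2/2 + 2/4 + 2/4 + 1/4 + 2/4 + 3/4 + 1/2 + 2/3 + 2/3 + 1/4 + 1/4 + 1/3 + 1/2 + 2/3 + 1/2 + 3/4 + 1/4 + 0/1 + 1/2 + 2/3 + 1/1 + 1/2 + 1/2 = 39/2; mean = 39/2 ÷ 36 = 13/24 = 0.541666… → 0.542.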